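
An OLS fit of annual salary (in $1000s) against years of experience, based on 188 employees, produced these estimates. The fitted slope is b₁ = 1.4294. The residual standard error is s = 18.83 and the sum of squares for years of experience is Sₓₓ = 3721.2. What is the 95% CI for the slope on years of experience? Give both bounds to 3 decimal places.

SE(b₁) = s/√Sₓₓ = 18.83/√3721.2 = 0.30868.
df = n − 2 = 186.
t* = t_{0.025, 186} = 1.9728.
Margin = t* × SE = 1.9728 × 0.30868 = 0.60896.
CI: 1.4294 ± 0.60896 → (0.820, 2.038).
With 95% confidence, each one-unit increase in years of experience is associated with a change of between 0.820 and 2.038 $1000s in annual salary.

(0.820, 2.038)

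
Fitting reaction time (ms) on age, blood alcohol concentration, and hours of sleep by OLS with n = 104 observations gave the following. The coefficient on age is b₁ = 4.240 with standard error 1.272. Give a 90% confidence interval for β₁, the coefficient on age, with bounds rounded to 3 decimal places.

(2.128, 6.352)

df = n − k − 1 = 104 − 3 − 1 = 100.
t* = t_{0.05, 100} = 1.660234.
Margin = t* × SE = 1.660234 × 1.272 = 2.11182.
CI: 4.240 ± 2.11182 → (2.128, 6.352).
With 90% confidence, each one-unit increase in age is associated with a change of between 2.128 and 6.352 ms in reaction time, holding the other predictors fixed.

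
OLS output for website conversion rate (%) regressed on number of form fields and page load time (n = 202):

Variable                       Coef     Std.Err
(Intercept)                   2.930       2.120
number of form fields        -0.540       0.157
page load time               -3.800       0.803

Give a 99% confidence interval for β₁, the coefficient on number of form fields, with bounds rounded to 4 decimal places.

Read off: b = -0.540, SE = 0.157 for number of form fields.
df = n − k − 1 = 202 − 2 − 1 = 199.
t* = t_{0.005, 199} = 2.60076.
Margin = t* × SE = 2.60076 × 0.157 = 0.408319.
CI: -0.540 ± 0.408319 → (-0.9483, -0.1317).

(-0.9483, -0.1317)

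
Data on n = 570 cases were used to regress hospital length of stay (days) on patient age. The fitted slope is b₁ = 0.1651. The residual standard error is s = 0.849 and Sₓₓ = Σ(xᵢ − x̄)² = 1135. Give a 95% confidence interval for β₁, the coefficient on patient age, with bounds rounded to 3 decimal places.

(0.116, 0.215)

SE(b₁) = s/√Sₓₓ = 0.849/√1135 = 0.0252005.
df = n − 2 = 568.
t* = t_{0.025, 568} = 1.964149.
Margin = t* × SE = 1.964149 × 0.0252005 = 0.04950.
CI: 0.1651 ± 0.04950 → (0.116, 0.215).
With 95% confidence, each one-unit increase in patient age is associated with a change of between 0.116 and 0.215 days in hospital length of stay.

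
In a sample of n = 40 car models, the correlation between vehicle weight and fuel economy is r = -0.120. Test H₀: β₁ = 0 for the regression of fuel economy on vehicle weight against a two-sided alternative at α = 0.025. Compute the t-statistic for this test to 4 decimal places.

t = r·√(n − 2)/√(1 − r²) = -0.120·√38/√0.9856 = -0.7451.
df = n − 2 = 38.
Two-sided p ≈ 0.4608, which is ≥ 0.025, so fail to reject H₀.
The data do not give significant evidence of a linear association between vehicle weight and fuel economy.

t = -0.7451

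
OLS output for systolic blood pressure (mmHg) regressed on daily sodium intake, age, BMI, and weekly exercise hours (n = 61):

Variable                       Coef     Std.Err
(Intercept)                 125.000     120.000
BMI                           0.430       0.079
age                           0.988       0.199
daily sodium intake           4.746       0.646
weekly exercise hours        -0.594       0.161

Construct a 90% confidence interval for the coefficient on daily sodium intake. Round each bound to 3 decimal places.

(3.666, 5.826)

Read off: b = 4.746, SE = 0.646 for daily sodium intake.
df = n − k − 1 = 61 − 4 − 1 = 56.
t* = t_{0.05, 56} = 1.672522.
Margin = t* × SE = 1.672522 × 0.646 = 1.08045.
CI: 4.746 ± 1.08045 → (3.666, 5.826).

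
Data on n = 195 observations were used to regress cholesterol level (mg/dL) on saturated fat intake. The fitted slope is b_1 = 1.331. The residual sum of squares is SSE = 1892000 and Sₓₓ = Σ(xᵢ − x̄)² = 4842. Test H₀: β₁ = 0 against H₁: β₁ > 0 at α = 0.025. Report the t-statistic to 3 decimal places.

t = 0.935

MSE = SSE/(n − 2) = 1892000/193 = 9803.11.
SE(b_1) = √(MSE/Sₓₓ) = √(9803.11/4842) = 1.42288.
t = 1.331 / 1.42288 = 0.935.
df = n − 2 = 193.
One-sided p ≈ 0.1754, which is ≥ 0.025, so fail to reject H₀.
The data do not give significant evidence that the true slope on saturated fat intake is positive.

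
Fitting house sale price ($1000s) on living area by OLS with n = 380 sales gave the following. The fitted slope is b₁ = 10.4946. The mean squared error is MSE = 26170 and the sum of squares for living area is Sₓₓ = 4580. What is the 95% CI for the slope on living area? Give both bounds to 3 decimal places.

SE(b₁) = √(MSE/Sₓₓ) = √(26170/4580) = 2.39039.
df = n − 2 = 378.
t* = t_{0.025, 378} = 1.96626.
Margin = t* × SE = 1.96626 × 2.39039 = 4.70013.
CI: 10.4946 ± 4.70013 → (5.794, 15.195).
With 95% confidence, each one-unit increase in living area is associated with a change of between 5.794 and 15.195 $1000s in house sale price.

(5.794, 15.195)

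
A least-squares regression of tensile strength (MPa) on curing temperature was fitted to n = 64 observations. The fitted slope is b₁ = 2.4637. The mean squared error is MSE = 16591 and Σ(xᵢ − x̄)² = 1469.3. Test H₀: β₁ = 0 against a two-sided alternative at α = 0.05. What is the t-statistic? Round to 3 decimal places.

t = 0.733

SE(b₁) = √(MSE/Sₓₓ) = √(16591/1469.3) = 3.36032.
t = 2.4637 / 3.36032 = 0.733.
df = n − 2 = 62.
Two-sided p ≈ 0.4662, which is ≥ 0.05, so fail to reject H₀.
The data do not give significant evidence of an association between curing temperature and tensile strength.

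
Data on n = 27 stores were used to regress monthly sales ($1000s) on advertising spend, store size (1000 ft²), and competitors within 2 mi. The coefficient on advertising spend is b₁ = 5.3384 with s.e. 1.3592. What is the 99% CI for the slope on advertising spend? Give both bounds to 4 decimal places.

df = n − k − 1 = 27 − 3 − 1 = 23.
t* = t_{0.005, 23} = 2.807336.
Margin = t* × SE = 2.807336 × 1.3592 = 3.815731.
CI: 5.3384 ± 3.815731 → (1.5227, 9.1541).
With 99% confidence, each one-unit increase in advertising spend is associated with a change of between 1.5227 and 9.1541 $1000s in monthly sales, holding the other predictors fixed.

(1.5227, 9.1541)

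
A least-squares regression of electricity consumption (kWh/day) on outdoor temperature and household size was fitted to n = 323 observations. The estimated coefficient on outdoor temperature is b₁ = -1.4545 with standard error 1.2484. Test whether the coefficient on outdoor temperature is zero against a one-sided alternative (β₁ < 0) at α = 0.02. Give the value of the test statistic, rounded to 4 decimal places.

H₀: β₁ = 0 vs H₁: β₁ < 0.
t = (b₁ − β₁⁰)/SE = -1.4545 / 1.2484 = -1.1651.
df = n − k − 1 = 323 − 2 − 1 = 320.
One-sided p ≈ 0.1224, which is ≥ 0.02, so fail to reject H₀.
The data do not give significant evidence that the true slope on outdoor temperature is negative, holding the other predictors fixed.

t = -1.1651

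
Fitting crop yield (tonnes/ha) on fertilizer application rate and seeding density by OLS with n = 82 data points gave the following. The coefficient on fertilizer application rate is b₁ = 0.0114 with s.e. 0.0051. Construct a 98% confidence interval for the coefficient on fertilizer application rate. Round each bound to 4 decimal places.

(-0.0007, 0.0235)

df = n − k − 1 = 82 − 2 − 1 = 79.
t* = t_{0.01, 79} = 2.374482.
Margin = t* × SE = 2.374482 × 0.0051 = 0.012110.
CI: 0.0114 ± 0.012110 → (-0.0007, 0.0235).
With 98% confidence, each one-unit increase in fertilizer application rate is associated with a change of between -0.0007 and 0.0235 tonnes/ha in crop yield, holding the other predictors fixed.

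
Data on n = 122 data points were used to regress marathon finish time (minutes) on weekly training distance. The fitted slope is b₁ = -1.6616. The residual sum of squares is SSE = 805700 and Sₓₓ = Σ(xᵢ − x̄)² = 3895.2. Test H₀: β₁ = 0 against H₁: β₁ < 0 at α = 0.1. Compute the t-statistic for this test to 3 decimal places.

t = -1.266

MSE = SSE/(n − 2) = 805700/120 = 6714.17.
SE(b₁) = √(MSE/Sₓₓ) = √(6714.17/3895.2) = 1.3129.
t = -1.6616 / 1.3129 = -1.266.
df = n − 2 = 120.
One-sided p ≈ 0.1041, which is ≥ 0.1, so fail to reject H₀.
The data do not give significant evidence that the true slope on weekly training distance is negative.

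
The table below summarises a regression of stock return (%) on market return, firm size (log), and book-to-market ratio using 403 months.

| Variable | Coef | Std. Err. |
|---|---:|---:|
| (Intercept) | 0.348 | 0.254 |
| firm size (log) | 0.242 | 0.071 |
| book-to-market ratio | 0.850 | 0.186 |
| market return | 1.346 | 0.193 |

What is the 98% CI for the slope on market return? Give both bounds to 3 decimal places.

Read off: b = 1.346, SE = 0.193 for market return.
df = n − k − 1 = 403 − 3 − 1 = 399.
t* = t_{0.01, 399} = 2.33573.
Margin = t* × SE = 2.33573 × 0.193 = 0.45080.
CI: 1.346 ± 0.45080 → (0.895, 1.797).

(0.895, 1.797)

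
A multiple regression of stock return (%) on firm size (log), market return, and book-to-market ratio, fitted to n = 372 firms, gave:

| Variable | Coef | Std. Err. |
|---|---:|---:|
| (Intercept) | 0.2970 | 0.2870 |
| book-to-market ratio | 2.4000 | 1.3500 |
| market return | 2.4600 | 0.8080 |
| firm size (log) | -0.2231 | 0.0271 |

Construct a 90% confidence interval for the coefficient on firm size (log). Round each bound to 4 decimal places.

Read off: b = -0.2231, SE = 0.0271 for firm size (log).
df = n − k − 1 = 372 − 3 − 1 = 368.
t* = t_{0.05, 368} = 1.649005.
Margin = t* × SE = 1.649005 × 0.0271 = 0.044688.
CI: -0.2231 ± 0.044688 → (-0.2678, -0.1784).

(-0.2678, -0.1784)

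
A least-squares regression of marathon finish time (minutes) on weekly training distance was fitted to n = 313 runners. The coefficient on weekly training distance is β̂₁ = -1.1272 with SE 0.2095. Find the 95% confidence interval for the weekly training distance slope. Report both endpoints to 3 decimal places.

df = n − 2 = 313 − 2 = 311.
t* = t_{0.025, 311} = 1.967621.
Margin = t* × SE = 1.967621 × 0.2095 = 0.41222.
CI: -1.1272 ± 0.41222 → (-1.539, -0.715).
With 95% confidence, each one-unit increase in weekly training distance is associated with a change of between -1.539 and -0.715 minutes in marathon finish time.

(-1.539, -0.715)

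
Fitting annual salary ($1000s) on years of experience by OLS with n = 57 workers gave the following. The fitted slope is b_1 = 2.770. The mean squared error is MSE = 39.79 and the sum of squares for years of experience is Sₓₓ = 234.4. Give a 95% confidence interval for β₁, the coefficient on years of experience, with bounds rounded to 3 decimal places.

(1.944, 3.596)

SE(b_1) = √(MSE/Sₓₓ) = √(39.79/234.4) = 0.41201.
df = n − 2 = 55.
t* = t_{0.025, 55} = 2.004045.
Margin = t* × SE = 2.004045 × 0.41201 = 0.82569.
CI: 2.770 ± 0.82569 → (1.944, 3.596).
With 95% confidence, each one-unit increase in years of experience is associated with a change of between 1.944 and 3.596 $1000s in annual salary.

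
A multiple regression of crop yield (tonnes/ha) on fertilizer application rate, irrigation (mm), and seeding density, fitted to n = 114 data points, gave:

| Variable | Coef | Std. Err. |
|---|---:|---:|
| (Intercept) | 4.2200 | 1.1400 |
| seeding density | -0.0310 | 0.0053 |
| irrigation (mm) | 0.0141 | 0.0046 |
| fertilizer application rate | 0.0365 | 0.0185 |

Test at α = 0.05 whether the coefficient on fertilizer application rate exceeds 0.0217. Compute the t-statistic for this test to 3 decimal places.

Read off: b = 0.0365, SE = 0.0185 for fertilizer application rate.
H₀: β₁ = 0.0217 vs H₁: β₁ > 0.0217.
t = (0.0365 − 0.0217) / 0.0185 = 0.800.
df = n − k − 1 = 114 − 3 − 1 = 110.
One-sided p ≈ 0.2127, which is ≥ 0.05, so fail to reject H₀.
The data do not give significant evidence that the true slope on fertilizer application rate exceeds 0.0217 tonnes/ha per unit, holding the other predictors fixed.

t = 0.800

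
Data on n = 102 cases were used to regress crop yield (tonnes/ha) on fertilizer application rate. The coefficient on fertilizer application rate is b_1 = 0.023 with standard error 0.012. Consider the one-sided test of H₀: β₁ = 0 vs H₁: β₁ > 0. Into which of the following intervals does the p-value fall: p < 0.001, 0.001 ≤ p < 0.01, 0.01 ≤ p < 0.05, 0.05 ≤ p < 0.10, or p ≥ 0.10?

0.01 ≤ p < 0.05

t = 0.023 / 0.012 = 1.917.
df = n − 2 = 102 − 2 = 100.
One-sided p = P(T_{100} > t) ≈ 0.0291.
So 0.01 ≤ p < 0.05.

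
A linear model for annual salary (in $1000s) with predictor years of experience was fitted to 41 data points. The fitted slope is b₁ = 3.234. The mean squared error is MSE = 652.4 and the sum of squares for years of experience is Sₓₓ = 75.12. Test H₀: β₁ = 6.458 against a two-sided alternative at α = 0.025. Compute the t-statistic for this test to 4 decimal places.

t = -1.0940

SE(b₁) = √(MSE/Sₓₓ) = √(652.4/75.12) = 2.94699.
t = (3.234 − 6.458) / 2.94699 = -1.0940.
df = n − 2 = 39.
Two-sided p ≈ 0.2807, which is ≥ 0.025, so fail to reject H₀.
The data are consistent with a true slope of 6.458 $1000s per unit of years of experience.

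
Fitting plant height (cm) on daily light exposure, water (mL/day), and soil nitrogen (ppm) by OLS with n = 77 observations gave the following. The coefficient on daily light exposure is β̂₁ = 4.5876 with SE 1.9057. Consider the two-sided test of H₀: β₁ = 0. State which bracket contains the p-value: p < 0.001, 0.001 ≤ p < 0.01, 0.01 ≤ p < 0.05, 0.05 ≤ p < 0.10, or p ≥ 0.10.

0.01 ≤ p < 0.05

t = 4.5876 / 1.9057 = 2.407.
df = n − k − 1 = 77 − 3 − 1 = 73.
Two-sided p = 2·P(T_{73} > |t|) ≈ 0.0186.
So 0.01 ≤ p < 0.05.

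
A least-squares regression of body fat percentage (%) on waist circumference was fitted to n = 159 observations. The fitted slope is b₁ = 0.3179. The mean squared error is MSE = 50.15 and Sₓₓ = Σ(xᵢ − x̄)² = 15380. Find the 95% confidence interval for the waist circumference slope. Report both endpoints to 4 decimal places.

SE(b₁) = √(MSE/Sₓₓ) = √(50.15/15380) = 0.0571028.
df = n − 2 = 157.
t* = t_{0.025, 157} = 1.975189.
Margin = t* × SE = 1.975189 × 0.0571028 = 0.112789.
CI: 0.3179 ± 0.112789 → (0.2051, 0.4307).
With 95% confidence, each one-unit increase in waist circumference is associated with a change of between 0.2051 and 0.4307 % in body fat percentage.

(0.2051, 0.4307)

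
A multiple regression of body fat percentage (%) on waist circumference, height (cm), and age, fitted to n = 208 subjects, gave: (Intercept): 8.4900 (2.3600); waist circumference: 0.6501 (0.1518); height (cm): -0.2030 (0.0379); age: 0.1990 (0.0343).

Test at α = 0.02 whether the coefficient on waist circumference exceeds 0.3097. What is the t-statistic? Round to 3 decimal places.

t = 2.242

Read off: b = 0.6501, SE = 0.1518 for waist circumference.
H₀: β₁ = 0.3097 vs H₁: β₁ > 0.3097.
t = (0.6501 − 0.3097) / 0.1518 = 2.242.
df = n − k − 1 = 208 − 3 − 1 = 204.
One-sided p ≈ 0.0130, which is < 0.02, so reject H₀.
There is evidence that the true slope on waist circumference exceeds 0.3097 % per unit, holding the other predictors fixed.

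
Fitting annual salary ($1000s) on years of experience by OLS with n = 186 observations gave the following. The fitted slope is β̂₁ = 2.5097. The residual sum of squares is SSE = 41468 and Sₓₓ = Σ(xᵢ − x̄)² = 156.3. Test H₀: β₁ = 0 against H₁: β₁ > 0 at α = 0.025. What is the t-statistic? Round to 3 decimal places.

MSE = SSE/(n − 2) = 41468/184 = 225.37.
SE(β̂₁) = √(MSE/Sₓₓ) = √(225.37/156.3) = 1.20079.
t = 2.5097 / 1.20079 = 2.090.
df = n − 2 = 184.
One-sided p ≈ 0.0190, which is < 0.025, so reject H₀.
There is evidence that the true slope on years of experience is positive.

t = 2.090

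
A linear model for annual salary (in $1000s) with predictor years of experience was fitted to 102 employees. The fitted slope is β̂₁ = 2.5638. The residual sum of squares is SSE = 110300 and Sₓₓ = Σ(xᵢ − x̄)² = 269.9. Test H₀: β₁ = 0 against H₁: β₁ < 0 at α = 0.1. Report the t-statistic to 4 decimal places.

t = 1.2682

MSE = SSE/(n − 2) = 110300/100 = 1103.
SE(β̂₁) = √(MSE/Sₓₓ) = √(1103/269.9) = 2.02156.
t = 2.5638 / 2.02156 = 1.2682.
df = n − 2 = 100.
One-sided p ≈ 0.8962, which is ≥ 0.1, so fail to reject H₀.
The data do not give significant evidence that the true slope on years of experience is negative.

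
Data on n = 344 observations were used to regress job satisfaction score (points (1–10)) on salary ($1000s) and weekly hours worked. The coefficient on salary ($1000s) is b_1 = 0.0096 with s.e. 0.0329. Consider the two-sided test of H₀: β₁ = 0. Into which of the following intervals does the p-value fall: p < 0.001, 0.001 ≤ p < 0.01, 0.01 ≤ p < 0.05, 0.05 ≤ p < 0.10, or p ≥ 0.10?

p ≥ 0.10

t = 0.0096 / 0.0329 = 0.292.
df = n − k − 1 = 344 − 2 − 1 = 341.
Two-sided p = 2·P(T_{341} > |t|) ≈ 0.7706.
So p ≥ 0.10.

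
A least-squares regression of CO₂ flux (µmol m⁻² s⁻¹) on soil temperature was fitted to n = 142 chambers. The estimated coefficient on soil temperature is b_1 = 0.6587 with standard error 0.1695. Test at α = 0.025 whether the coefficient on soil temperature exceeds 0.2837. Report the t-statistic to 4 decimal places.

t = 2.2124

H₀: β₁ = 0.2837 vs H₁: β₁ > 0.2837.
t = (b_1 − β₁⁰)/SE = (0.6587 − 0.2837) / 0.1695 = 2.2124.
df = n − 2 = 142 − 2 = 140.
One-sided p ≈ 0.0143, which is < 0.025, so reject H₀.
There is evidence that the true slope on soil temperature exceeds 0.2837 µmol m⁻² s⁻¹ per unit.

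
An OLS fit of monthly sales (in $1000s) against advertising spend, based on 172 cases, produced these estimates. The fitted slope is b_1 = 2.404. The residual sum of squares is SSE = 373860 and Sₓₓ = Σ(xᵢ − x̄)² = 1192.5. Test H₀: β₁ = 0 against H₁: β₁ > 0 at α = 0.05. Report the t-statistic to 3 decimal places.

MSE = SSE/(n − 2) = 373860/170 = 2199.18.
SE(b_1) = √(MSE/Sₓₓ) = √(2199.18/1192.5) = 1.358.
t = 2.404 / 1.358 = 1.770.
df = n − 2 = 170.
One-sided p ≈ 0.0392, which is < 0.05, so reject H₀.
There is evidence that the true slope on advertising spend is positive.

t = 1.770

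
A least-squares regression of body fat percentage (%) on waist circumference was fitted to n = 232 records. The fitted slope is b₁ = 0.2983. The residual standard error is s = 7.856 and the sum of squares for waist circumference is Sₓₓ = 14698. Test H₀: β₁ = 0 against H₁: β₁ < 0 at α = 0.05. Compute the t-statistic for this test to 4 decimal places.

t = 4.6034

SE(b₁) = s/√Sₓₓ = 7.856/√14698 = 0.0647996.
t = 0.2983 / 0.0647996 = 4.6034.
df = n − 2 = 230.
One-sided p ≈ 1.0000, which is ≥ 0.05, so fail to reject H₀.
The data do not give significant evidence that the true slope on waist circumference is negative.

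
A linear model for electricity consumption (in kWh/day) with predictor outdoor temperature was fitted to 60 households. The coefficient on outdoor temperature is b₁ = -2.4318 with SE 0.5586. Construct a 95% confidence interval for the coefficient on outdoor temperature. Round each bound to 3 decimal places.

df = n − 2 = 60 − 2 = 58.
t* = t_{0.025, 58} = 2.001717.
Margin = t* × SE = 2.001717 × 0.5586 = 1.11816.
CI: -2.4318 ± 1.11816 → (-3.550, -1.314).
With 95% confidence, each one-unit increase in outdoor temperature is associated with a change of between -3.550 and -1.314 kWh/day in electricity consumption.

(-3.550, -1.314)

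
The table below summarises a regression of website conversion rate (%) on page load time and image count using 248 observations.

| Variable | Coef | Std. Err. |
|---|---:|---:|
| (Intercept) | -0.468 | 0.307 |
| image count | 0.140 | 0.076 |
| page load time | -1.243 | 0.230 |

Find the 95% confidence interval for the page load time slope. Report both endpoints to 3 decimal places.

Read off: b = -1.243, SE = 0.230 for page load time.
df = n − k − 1 = 248 − 2 − 1 = 245.
t* = t_{0.025, 245} = 1.969694.
Margin = t* × SE = 1.969694 × 0.230 = 0.45303.
CI: -1.243 ± 0.45303 → (-1.696, -0.790).

(-1.696, -0.790)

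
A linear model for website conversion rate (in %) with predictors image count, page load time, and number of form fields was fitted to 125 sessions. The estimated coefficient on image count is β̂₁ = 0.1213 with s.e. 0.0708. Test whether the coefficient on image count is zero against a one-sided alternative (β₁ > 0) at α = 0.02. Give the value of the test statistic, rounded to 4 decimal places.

t = 1.7133

H₀: β₁ = 0 vs H₁: β₁ > 0.
t = (β̂₁ − β₁⁰)/SE = 0.1213 / 0.0708 = 1.7133.
df = n − k − 1 = 125 − 3 − 1 = 121.
One-sided p ≈ 0.0446, which is ≥ 0.02, so fail to reject H₀.
The data do not give significant evidence that the true slope on image count is positive, holding the other predictors fixed.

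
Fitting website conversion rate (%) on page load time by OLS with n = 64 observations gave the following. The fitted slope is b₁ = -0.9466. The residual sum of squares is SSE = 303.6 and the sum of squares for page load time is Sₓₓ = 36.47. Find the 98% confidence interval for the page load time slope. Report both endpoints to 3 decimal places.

(-1.822, -0.072)

MSE = SSE/(n − 2) = 303.6/62 = 4.89677.
SE(b₁) = √(MSE/Sₓₓ) = √(4.89677/36.47) = 0.366427.
df = n − 2 = 62.
t* = t_{0.01, 62} = 2.388011.
Margin = t* × SE = 2.388011 × 0.366427 = 0.87503.
CI: -0.9466 ± 0.87503 → (-1.822, -0.072).
With 98% confidence, each one-unit increase in page load time is associated with a change of between -1.822 and -0.072 % in website conversion rate.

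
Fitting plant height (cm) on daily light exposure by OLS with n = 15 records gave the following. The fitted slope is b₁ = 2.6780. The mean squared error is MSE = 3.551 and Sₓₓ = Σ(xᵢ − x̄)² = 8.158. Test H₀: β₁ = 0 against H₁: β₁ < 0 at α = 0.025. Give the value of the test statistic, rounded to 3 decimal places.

SE(b₁) = √(MSE/Sₓₓ) = √(3.551/8.158) = 0.659756.
t = 2.6780 / 0.659756 = 4.059.
df = n − 2 = 13.
One-sided p ≈ 0.9993, which is ≥ 0.025, so fail to reject H₀.
The data do not give significant evidence that the true slope on daily light exposure is negative.

t = 4.059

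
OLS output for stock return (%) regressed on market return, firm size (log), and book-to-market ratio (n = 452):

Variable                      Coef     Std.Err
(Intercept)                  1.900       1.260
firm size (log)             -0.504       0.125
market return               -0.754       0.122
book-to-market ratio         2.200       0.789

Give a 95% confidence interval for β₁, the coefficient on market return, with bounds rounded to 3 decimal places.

(-0.994, -0.514)

Read off: b = -0.754, SE = 0.122 for market return.
df = n − k − 1 = 452 − 3 − 1 = 448.
t* = t_{0.025, 448} = 1.965273.
Margin = t* × SE = 1.965273 × 0.122 = 0.23976.
CI: -0.754 ± 0.23976 → (-0.994, -0.514).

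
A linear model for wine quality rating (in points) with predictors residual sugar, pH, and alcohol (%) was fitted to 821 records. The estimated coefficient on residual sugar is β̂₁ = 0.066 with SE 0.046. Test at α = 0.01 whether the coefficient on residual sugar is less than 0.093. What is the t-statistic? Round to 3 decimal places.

H₀: β₁ = 0.093 vs H₁: β₁ < 0.093.
t = (β̂₁ − β₁⁰)/SE = (0.066 − 0.093) / 0.046 = -0.587.
df = n − k − 1 = 821 − 3 − 1 = 817.
One-sided p ≈ 0.2787, which is ≥ 0.01, so fail to reject H₀.
The data do not give significant evidence that the true slope on residual sugar is below 0.093 points per unit, holding the other predictors fixed.

t = -0.587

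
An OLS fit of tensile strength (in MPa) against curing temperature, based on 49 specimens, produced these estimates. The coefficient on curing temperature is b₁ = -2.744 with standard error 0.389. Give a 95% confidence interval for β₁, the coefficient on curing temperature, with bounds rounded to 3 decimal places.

(-3.527, -1.961)

df = n − 2 = 49 − 2 = 47.
t* = t_{0.025, 47} = 2.011741.
Margin = t* × SE = 2.011741 × 0.389 = 0.78257.
CI: -2.744 ± 0.78257 → (-3.527, -1.961).
With 95% confidence, each one-unit increase in curing temperature is associated with a change of between -3.527 and -1.961 MPa in tensile strength.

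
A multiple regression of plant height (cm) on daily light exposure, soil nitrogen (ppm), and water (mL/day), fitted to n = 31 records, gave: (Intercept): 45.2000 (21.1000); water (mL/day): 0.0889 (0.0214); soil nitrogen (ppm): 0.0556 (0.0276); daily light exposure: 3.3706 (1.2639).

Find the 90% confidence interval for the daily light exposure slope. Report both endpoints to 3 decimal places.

(1.218, 5.523)

Read off: b = 3.3706, SE = 1.2639 for daily light exposure.
df = n − k − 1 = 31 − 3 − 1 = 27.
t* = t_{0.05, 27} = 1.703288.
Margin = t* × SE = 1.703288 × 1.2639 = 2.15279.
CI: 3.3706 ± 2.15279 → (1.218, 5.523).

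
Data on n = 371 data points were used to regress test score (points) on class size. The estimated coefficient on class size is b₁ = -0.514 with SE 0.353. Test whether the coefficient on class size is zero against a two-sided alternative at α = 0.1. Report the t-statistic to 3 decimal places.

H₀: β₁ = 0 vs H₁: β₁ ≠ 0.
t = (b₁ − β₁⁰)/SE = -0.514 / 0.353 = -1.456.
df = n − 2 = 371 − 2 = 369.
Two-sided p ≈ 0.1462, which is ≥ 0.1, so fail to reject H₀.
The data do not give significant evidence of an association between class size and test score.

t = -1.456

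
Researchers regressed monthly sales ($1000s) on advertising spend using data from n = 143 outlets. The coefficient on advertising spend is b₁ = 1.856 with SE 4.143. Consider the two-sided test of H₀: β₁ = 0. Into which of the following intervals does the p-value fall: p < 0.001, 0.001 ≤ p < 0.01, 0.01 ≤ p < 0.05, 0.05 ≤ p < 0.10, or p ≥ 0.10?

p ≥ 0.10

t = 1.856 / 4.143 = 0.448.
df = n − 2 = 143 − 2 = 141.
Two-sided p = 2·P(T_{141} > |t|) ≈ 0.6549.
So p ≥ 0.10.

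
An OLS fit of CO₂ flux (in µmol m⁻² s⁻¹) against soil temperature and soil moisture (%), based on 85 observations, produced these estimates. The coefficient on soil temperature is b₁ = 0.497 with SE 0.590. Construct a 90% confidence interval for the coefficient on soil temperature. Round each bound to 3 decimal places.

df = n − k − 1 = 85 − 2 − 1 = 82.
t* = t_{0.05, 82} = 1.663649.
Margin = t* × SE = 1.663649 × 0.590 = 0.98155.
CI: 0.497 ± 0.98155 → (-0.485, 1.479).
With 90% confidence, each one-unit increase in soil temperature is associated with a change of between -0.485 and 1.479 µmol m⁻² s⁻¹ in CO₂ flux, holding the other predictors fixed.

(-0.485, 1.479)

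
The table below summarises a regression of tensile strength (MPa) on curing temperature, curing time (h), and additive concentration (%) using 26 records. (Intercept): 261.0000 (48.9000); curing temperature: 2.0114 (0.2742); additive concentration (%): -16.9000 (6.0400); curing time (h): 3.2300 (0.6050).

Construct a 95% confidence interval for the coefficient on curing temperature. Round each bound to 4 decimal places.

Read off: b = 2.0114, SE = 0.2742 for curing temperature.
df = n − k − 1 = 26 − 3 − 1 = 22.
t* = t_{0.025, 22} = 2.073873.
Margin = t* × SE = 2.073873 × 0.2742 = 0.568656.
CI: 2.0114 ± 0.568656 → (1.4427, 2.5801).

(1.4427, 2.5801)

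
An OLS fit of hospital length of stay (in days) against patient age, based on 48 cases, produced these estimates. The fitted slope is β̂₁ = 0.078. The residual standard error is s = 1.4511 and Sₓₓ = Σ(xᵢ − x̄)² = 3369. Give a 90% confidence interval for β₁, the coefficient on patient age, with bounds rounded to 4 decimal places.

(0.0360, 0.1200)

SE(β̂₁) = s/√Sₓₓ = 1.4511/√3369 = 0.0250004.
df = n − 2 = 46.
t* = t_{0.05, 46} = 1.67866.
Margin = t* × SE = 1.67866 × 0.0250004 = 0.041967.
CI: 0.078 ± 0.041967 → (0.0360, 0.1200).
With 90% confidence, each one-unit increase in patient age is associated with a change of between 0.0360 and 0.1200 days in hospital length of stay.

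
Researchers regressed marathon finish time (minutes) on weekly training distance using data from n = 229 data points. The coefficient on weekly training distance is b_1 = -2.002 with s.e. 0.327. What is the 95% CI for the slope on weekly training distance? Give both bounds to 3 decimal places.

(-2.646, -1.358)

df = n − 2 = 229 − 2 = 227.
t* = t_{0.025, 227} = 1.97047.
Margin = t* × SE = 1.97047 × 0.327 = 0.64434.
CI: -2.002 ± 0.64434 → (-2.646, -1.358).
With 95% confidence, each one-unit increase in weekly training distance is associated with a change of between -2.646 and -1.358 minutes in marathon finish time.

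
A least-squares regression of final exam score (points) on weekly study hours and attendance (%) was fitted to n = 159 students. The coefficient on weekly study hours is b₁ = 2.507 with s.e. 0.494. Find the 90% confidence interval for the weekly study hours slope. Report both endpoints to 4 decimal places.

df = n − k − 1 = 159 − 2 − 1 = 156.
t* = t_{0.05, 156} = 1.65468.
Margin = t* × SE = 1.65468 × 0.494 = 0.817412.
CI: 2.507 ± 0.817412 → (1.6896, 3.3244).
With 90% confidence, each one-unit increase in weekly study hours is associated with a change of between 1.6896 and 3.3244 points in final exam score, holding the other predictors fixed.

(1.6896, 3.3244)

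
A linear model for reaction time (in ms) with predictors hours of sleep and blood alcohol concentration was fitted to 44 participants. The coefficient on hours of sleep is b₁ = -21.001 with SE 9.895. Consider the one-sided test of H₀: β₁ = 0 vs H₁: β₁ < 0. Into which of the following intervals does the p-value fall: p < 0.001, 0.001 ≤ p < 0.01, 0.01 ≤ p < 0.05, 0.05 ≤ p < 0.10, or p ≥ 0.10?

0.01 ≤ p < 0.05

t = -21.001 / 9.895 = -2.122.
df = n − k − 1 = 44 − 2 − 1 = 41.
One-sided p = P(T_{41} < t) ≈ 0.0199.
So 0.01 ≤ p < 0.05.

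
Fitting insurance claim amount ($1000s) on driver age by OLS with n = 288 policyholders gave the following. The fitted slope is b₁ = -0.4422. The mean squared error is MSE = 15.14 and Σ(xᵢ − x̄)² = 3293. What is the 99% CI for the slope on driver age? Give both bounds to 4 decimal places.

SE(b₁) = √(MSE/Sₓₓ) = √(15.14/3293) = 0.0678058.
df = n − 2 = 286.
t* = t_{0.005, 286} = 2.593129.
Margin = t* × SE = 2.593129 × 0.0678058 = 0.175829.
CI: -0.4422 ± 0.175829 → (-0.6180, -0.2664).
With 99% confidence, each one-unit increase in driver age is associated with a change of between -0.6180 and -0.2664 $1000s in insurance claim amount.

(-0.6180, -0.2664)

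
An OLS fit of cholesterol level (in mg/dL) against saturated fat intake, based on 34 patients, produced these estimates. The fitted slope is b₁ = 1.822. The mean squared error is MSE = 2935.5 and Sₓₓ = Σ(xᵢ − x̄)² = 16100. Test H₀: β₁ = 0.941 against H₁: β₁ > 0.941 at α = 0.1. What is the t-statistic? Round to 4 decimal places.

SE(b₁) = √(MSE/Sₓₓ) = √(2935.5/16100) = 0.427.
t = (1.822 − 0.941) / 0.427 = 2.0632.
df = n − 2 = 32.
One-sided p ≈ 0.0236, which is < 0.1, so reject H₀.
There is evidence that the true slope on saturated fat intake exceeds 0.941 mg/dL per unit.

t = 2.0632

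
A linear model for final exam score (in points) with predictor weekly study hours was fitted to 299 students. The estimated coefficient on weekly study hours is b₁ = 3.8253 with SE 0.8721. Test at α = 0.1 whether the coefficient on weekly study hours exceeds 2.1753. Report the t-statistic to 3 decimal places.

t = 1.892

H₀: β₁ = 2.1753 vs H₁: β₁ > 2.1753.
t = (b₁ − β₁⁰)/SE = (3.8253 − 2.1753) / 0.8721 = 1.892.
df = n − 2 = 299 − 2 = 297.
One-sided p ≈ 0.0297, which is < 0.1, so reject H₀.
There is evidence that the true slope on weekly study hours exceeds 2.1753 points per unit.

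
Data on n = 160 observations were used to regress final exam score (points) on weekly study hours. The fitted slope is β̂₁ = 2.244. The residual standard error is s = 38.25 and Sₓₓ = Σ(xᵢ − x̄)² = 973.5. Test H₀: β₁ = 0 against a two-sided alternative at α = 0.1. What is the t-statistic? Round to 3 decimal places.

t = 1.830

SE(β̂₁) = s/√Sₓₓ = 38.25/√973.5 = 1.22592.
t = 2.244 / 1.22592 = 1.830.
df = n − 2 = 158.
Two-sided p ≈ 0.0691, which is < 0.1, so reject H₀.
There is evidence that weekly study hours is associated with final exam score.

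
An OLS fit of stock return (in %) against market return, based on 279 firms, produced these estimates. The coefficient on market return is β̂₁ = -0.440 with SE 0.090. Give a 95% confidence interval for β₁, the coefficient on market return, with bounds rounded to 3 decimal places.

(-0.617, -0.263)

df = n − 2 = 279 − 2 = 277.
t* = t_{0.025, 277} = 1.968565.
Margin = t* × SE = 1.968565 × 0.090 = 0.17717.
CI: -0.440 ± 0.17717 → (-0.617, -0.263).
With 95% confidence, each one-unit increase in market return is associated with a change of between -0.617 and -0.263 % in stock return.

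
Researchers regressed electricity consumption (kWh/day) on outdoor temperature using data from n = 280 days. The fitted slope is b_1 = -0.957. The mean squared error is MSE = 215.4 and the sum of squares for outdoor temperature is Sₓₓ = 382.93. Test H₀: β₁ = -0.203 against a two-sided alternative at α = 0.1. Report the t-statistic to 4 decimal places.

SE(b_1) = √(MSE/Sₓₓ) = √(215.4/382.93) = 0.750003.
t = (-0.957 − (-0.203)) / 0.750003 = -1.0053.
df = n − 2 = 278.
Two-sided p ≈ 0.3156, which is ≥ 0.1, so fail to reject H₀.
The data are consistent with a true slope of -0.203 kWh/day per unit of outdoor temperature.

t = -1.0053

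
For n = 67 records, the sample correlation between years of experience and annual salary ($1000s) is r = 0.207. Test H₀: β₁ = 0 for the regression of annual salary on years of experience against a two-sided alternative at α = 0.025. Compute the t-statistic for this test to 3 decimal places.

t = 1.706

t = r·√(n − 2)/√(1 − r²) = 0.207·√65/√0.957151 = 1.706.
df = n − 2 = 65.
Two-sided p ≈ 0.0928, which is ≥ 0.025, so fail to reject H₀.
The data do not give significant evidence of a linear association between years of experience and annual salary.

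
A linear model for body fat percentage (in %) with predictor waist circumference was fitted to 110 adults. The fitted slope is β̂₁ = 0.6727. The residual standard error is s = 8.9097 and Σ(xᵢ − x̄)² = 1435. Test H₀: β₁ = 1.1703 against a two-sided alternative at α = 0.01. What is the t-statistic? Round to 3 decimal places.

t = -2.116

SE(β̂₁) = s/√Sₓₓ = 8.9097/√1435 = 0.2352.
t = (0.6727 − 1.1703) / 0.2352 = -2.116.
df = n − 2 = 108.
Two-sided p ≈ 0.0367, which is ≥ 0.01, so fail to reject H₀.
The data are consistent with a true slope of 1.1703 % per unit of waist circumference.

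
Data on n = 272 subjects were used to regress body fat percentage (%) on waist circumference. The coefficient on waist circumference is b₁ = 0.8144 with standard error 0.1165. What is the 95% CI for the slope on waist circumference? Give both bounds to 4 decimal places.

df = n − 2 = 272 − 2 = 270.
t* = t_{0.025, 270} = 1.968789.
Margin = t* × SE = 1.968789 × 0.1165 = 0.229364.
CI: 0.8144 ± 0.229364 → (0.5850, 1.0438).
With 95% confidence, each one-unit increase in waist circumference is associated with a change of between 0.5850 and 1.0438 % in body fat percentage.

(0.5850, 1.0438)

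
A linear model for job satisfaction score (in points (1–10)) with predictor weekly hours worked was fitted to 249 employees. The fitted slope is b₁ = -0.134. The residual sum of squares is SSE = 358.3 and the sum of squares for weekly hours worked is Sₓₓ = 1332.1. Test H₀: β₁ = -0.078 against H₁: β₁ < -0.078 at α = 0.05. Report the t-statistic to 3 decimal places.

t = -1.697

MSE = SSE/(n − 2) = 358.3/247 = 1.45061.
SE(b₁) = √(MSE/Sₓₓ) = √(1.45061/1332.1) = 0.0329994.
t = (-0.134 − (-0.078)) / 0.0329994 = -1.697.
df = n − 2 = 247.
One-sided p ≈ 0.0455, which is < 0.05, so reject H₀.
There is evidence that the true slope on weekly hours worked is below -0.078 points (1–10) per unit.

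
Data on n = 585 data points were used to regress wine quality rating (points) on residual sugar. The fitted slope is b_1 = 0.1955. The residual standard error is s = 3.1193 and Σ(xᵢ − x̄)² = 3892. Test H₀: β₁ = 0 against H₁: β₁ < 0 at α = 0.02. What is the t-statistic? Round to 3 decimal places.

SE(b_1) = s/√Sₓₓ = 3.1193/√3892 = 0.0500001.
t = 0.1955 / 0.0500001 = 3.910.
df = n − 2 = 583.
One-sided p ≈ 0.9999, which is ≥ 0.02, so fail to reject H₀.
The data do not give significant evidence that the true slope on residual sugar is negative.

t = 3.910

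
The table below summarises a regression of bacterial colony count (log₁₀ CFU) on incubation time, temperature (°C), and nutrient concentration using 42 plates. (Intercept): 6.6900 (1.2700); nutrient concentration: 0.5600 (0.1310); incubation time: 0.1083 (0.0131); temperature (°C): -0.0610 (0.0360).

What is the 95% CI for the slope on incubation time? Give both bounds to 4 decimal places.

Read off: b = 0.1083, SE = 0.0131 for incubation time.
df = n − k − 1 = 42 − 3 − 1 = 38.
t* = t_{0.025, 38} = 2.024394.
Margin = t* × SE = 2.024394 × 0.0131 = 0.026520.
CI: 0.1083 ± 0.026520 → (0.0818, 0.1348).

(0.0818, 0.1348)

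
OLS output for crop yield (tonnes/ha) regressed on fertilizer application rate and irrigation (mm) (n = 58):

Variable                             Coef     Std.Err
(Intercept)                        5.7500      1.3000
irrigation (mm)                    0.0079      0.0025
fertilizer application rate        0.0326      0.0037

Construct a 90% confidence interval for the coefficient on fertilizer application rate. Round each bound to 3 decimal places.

Read off: b = 0.0326, SE = 0.0037 for fertilizer application rate.
df = n − k − 1 = 58 − 2 − 1 = 55.
t* = t_{0.05, 55} = 1.673034.
Margin = t* × SE = 1.673034 × 0.0037 = 0.00619.
CI: 0.0326 ± 0.00619 → (0.026, 0.039).

(0.026, 0.039)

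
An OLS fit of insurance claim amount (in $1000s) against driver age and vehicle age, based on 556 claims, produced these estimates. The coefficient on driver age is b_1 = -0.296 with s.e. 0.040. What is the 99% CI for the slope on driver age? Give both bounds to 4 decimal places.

df = n − k − 1 = 556 − 2 − 1 = 553.
t* = t_{0.005, 553} = 2.584749.
Margin = t* × SE = 2.584749 × 0.040 = 0.103390.
CI: -0.296 ± 0.103390 → (-0.3994, -0.1926).
With 99% confidence, each one-unit increase in driver age is associated with a change of between -0.3994 and -0.1926 $1000s in insurance claim amount, holding the other predictors fixed.

(-0.3994, -0.1926)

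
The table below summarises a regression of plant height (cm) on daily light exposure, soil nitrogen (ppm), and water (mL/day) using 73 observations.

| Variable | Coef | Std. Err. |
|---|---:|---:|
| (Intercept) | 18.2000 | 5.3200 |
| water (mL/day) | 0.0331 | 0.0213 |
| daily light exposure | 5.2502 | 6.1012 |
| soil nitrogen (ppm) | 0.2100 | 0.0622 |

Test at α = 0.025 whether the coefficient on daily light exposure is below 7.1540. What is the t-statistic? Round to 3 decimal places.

t = -0.312

Read off: b = 5.2502, SE = 6.1012 for daily light exposure.
H₀: β₁ = 7.1540 vs H₁: β₁ < 7.1540.
t = (5.2502 − 7.1540) / 6.1012 = -0.312.
df = n − k − 1 = 73 − 3 − 1 = 69.
One-sided p ≈ 0.3780, which is ≥ 0.025, so fail to reject H₀.
The data do not give significant evidence that the true slope on daily light exposure is below 7.1540 cm per unit, holding the other predictors fixed.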